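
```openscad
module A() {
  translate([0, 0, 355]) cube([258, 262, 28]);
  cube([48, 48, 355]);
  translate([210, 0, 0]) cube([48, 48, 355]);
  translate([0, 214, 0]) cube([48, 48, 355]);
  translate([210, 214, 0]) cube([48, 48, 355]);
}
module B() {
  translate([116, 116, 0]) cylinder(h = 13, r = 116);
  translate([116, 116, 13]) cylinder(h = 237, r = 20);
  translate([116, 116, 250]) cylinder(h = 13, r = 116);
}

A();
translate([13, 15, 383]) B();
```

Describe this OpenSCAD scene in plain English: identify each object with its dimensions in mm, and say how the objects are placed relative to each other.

A is a simple wooden stool: a rectangular seat 258 mm (x) by 262 mm (y), 28 mm thick, top face at z = 383 mm, on four square legs, each 48×48 mm in cross-section. The legs rest on z = 0, each flush with a corner of the seat.

B is a spool: two coaxial disc flanges of radius 116 mm and thickness 13 mm, joined by a core cylinder of radius 20 mm and height 237 mm. The lower flange rests on z = 0 and the three cylinders share a vertical axis.

The spool is on top of the stool, centred.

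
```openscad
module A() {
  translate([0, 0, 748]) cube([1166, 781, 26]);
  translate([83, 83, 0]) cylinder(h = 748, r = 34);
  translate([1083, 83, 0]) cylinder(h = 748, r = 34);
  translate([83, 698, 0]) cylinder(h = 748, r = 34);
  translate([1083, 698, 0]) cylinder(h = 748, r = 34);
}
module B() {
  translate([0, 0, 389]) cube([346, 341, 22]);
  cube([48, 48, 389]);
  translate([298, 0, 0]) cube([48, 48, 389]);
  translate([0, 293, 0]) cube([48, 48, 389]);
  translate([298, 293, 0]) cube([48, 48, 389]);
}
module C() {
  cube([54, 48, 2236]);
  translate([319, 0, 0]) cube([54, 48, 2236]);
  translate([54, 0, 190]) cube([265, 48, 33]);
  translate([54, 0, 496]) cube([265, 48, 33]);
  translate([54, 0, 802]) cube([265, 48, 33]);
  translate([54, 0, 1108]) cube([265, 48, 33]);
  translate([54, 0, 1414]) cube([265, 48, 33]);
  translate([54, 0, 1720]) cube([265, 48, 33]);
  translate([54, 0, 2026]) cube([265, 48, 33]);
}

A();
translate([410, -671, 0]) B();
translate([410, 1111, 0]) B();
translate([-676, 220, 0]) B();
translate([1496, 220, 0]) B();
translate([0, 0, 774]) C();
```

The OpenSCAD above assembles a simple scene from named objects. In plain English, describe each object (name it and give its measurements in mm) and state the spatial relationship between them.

A is a table: top 1166 mm (x) × 781 mm (y), 26 mm thick, upper face at z = 774 mm, on four round legs of 68 mm diameter, each leg's bounding box inset 49 mm from the nearest pair of top edges, running from z = 0 to the bottom of the top.

B is a simple wooden stool: a rectangular seat 346 mm (x) by 341 mm (y), 22 mm thick, top face at z = 411 mm, on four square legs, each 48×48 mm in cross-section. The legs rest on z = 0, each flush with a corner of the seat.

C is a straight ladder. Two 54×48 mm vertical rails, 2236 mm tall, stand 373 mm apart (outside-to-outside) with their front faces coplanar on the −y side. 7 rungs, each 48 mm deep and 33 mm tall, span between the inner faces of the rails, front faces flush with the rails. The lowest rung's underside is at z = 190 mm and rungs are spaced 306 mm apart (underside to underside).

Four stools sit around the table at the −y, +y, −x, +x sides. The ladder is on top of the table.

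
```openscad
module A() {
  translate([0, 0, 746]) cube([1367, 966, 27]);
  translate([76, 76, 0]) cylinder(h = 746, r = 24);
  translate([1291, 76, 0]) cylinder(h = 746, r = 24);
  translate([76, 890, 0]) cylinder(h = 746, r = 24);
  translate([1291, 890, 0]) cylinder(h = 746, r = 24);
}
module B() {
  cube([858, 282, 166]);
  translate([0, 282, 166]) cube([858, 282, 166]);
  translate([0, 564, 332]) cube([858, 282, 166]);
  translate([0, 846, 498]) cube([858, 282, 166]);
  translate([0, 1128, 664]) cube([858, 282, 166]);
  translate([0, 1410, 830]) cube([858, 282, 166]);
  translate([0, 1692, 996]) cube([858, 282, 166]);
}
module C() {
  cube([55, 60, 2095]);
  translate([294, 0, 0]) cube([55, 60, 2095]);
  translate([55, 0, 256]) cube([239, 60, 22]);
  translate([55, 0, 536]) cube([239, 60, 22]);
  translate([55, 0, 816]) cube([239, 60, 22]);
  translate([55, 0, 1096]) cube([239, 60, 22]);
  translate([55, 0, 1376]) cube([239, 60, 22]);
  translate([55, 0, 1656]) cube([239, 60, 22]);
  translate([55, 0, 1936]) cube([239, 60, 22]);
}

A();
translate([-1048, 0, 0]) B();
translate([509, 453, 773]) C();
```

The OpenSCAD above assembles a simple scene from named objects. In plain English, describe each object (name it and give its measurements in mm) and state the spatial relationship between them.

A is a table: top 1367 mm (x) × 966 mm (y), 27 mm thick, upper face at z = 773 mm, on four round legs of 48 mm diameter, each leg's bounding box inset 52 mm from the nearest pair of top edges, running from z = 0 to the bottom of the top.

B is a run of 7 identical solid stair steps. Each tread is 858×282 mm and each step block is 166 mm high. Step 1 rests on the floor; step k is offset from step 1 by (k−1)×282 mm in y and (k−1)×166 mm in z.

C is a wooden ladder with two side rails of 55×60 mm section and 2095 mm height, set 349 mm apart overall. Between them run 7 rectangular rungs (60 mm deep, 22 mm thick), front faces flush with the rails' −y face. The bottom of the first rung is 256 mm above the floor and each subsequent rung is 280 mm higher than the one below.

The staircase is on the floor beside the table on its −x side. The ladder is on top of the table, centred.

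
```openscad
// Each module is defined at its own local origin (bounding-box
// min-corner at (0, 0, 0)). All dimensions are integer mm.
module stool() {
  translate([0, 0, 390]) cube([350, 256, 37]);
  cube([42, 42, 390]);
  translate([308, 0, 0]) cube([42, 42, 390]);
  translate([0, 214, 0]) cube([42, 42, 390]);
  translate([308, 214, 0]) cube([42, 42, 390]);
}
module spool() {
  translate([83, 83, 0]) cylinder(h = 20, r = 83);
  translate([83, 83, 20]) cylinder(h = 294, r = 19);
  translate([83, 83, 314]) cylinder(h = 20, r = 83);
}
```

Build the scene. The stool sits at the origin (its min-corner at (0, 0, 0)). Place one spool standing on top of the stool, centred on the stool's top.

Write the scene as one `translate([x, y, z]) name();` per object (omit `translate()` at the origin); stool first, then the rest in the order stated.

stool();
translate([92, 45, 427]) spool();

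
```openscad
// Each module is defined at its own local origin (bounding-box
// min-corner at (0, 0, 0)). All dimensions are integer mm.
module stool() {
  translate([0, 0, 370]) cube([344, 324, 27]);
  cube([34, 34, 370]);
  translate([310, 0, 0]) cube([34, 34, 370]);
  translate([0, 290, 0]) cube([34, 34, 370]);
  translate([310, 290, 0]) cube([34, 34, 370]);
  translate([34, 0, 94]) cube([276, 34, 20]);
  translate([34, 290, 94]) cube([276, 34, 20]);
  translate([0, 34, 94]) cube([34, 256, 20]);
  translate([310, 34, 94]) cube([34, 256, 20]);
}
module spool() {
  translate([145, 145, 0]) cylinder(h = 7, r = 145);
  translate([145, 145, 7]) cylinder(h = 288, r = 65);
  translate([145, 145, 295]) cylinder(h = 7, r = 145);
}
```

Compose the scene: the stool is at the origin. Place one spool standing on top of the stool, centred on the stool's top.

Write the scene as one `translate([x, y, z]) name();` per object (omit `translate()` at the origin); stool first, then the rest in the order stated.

stool();
translate([27, 17, 397]) spool();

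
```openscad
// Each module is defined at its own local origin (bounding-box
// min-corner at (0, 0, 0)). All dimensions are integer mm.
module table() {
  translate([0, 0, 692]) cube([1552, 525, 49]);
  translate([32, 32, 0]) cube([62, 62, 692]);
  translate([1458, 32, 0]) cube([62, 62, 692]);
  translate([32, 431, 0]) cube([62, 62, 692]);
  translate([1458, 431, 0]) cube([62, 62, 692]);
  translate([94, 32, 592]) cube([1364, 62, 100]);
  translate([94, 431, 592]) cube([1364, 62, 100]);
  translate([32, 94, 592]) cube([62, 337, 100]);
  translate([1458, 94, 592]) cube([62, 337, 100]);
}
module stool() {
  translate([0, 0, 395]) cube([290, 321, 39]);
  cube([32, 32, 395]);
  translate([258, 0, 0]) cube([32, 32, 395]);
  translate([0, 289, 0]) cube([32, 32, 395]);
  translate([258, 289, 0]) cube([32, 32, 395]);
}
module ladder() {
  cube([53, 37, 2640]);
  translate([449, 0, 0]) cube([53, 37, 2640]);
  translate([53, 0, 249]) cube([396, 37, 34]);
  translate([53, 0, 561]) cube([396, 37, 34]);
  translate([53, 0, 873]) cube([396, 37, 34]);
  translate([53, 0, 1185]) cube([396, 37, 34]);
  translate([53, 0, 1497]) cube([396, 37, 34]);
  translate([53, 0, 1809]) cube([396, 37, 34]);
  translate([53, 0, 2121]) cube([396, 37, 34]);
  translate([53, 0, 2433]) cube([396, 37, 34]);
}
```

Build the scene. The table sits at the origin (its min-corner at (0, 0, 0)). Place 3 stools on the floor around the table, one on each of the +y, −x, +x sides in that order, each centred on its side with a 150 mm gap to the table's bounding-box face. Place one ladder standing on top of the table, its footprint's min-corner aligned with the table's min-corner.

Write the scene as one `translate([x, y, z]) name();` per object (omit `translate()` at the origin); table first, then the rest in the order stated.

table();
translate([631, 675, 0]) stool();
translate([-440, 102, 0]) stool();
translate([1702, 102, 0]) stool();
translate([0, 0, 741]) ladder();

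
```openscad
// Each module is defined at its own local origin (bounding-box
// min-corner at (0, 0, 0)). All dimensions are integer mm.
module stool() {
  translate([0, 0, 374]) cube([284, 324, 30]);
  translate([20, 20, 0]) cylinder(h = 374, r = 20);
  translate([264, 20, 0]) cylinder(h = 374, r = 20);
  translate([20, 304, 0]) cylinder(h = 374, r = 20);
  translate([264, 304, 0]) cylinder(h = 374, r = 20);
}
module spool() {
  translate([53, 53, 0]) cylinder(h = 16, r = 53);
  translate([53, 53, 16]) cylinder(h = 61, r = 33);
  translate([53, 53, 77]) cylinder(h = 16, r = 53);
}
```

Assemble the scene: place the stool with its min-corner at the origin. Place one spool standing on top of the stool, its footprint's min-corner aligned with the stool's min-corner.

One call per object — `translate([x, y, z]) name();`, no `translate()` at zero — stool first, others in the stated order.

stool();
translate([0, 0, 404]) spool();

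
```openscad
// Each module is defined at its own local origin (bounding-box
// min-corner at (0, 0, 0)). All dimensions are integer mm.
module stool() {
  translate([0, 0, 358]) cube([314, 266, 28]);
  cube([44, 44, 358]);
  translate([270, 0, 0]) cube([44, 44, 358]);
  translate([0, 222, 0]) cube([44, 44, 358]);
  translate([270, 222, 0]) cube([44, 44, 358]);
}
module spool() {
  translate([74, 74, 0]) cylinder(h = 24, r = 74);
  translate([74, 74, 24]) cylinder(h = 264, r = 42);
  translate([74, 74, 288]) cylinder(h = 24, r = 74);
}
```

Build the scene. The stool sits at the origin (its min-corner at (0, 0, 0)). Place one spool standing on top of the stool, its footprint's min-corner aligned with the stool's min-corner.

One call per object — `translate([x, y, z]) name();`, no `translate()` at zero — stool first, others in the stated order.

stool();
translate([0, 0, 386]) spool();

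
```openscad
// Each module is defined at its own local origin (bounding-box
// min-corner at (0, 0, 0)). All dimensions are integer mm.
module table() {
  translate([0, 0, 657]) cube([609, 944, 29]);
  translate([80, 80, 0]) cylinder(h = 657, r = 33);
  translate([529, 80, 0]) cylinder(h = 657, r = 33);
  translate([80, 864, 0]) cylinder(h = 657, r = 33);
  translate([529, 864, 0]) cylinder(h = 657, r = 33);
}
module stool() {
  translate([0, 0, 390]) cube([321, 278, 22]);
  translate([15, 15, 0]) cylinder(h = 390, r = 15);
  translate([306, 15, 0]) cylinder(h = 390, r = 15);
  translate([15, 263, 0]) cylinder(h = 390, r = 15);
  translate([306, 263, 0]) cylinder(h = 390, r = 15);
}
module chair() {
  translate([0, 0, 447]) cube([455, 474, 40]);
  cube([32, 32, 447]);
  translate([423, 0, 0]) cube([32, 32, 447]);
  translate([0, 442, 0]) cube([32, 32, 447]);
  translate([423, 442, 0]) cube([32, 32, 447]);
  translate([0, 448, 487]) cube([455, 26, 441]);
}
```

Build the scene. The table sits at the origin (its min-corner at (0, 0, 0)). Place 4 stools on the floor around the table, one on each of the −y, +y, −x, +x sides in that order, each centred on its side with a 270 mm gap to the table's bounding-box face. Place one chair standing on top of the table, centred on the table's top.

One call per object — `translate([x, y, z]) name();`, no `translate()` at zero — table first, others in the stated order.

table();
translate([144, -548, 0]) stool();
translate([144, 1214, 0]) stool();
translate([-591, 333, 0]) stool();
translate([879, 333, 0]) stool();
translate([77, 235, 686]) chair();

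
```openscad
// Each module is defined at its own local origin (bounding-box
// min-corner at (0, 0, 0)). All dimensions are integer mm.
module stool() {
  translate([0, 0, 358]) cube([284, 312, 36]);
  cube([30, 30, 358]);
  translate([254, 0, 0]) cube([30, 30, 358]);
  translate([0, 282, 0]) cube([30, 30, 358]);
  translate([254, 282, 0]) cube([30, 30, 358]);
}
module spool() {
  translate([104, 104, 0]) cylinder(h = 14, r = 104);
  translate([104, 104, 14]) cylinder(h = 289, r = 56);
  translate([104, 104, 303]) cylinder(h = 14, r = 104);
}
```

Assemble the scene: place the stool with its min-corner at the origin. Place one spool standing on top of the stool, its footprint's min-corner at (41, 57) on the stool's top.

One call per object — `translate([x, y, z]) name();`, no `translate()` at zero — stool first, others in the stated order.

stool();
translate([41, 57, 394]) spool();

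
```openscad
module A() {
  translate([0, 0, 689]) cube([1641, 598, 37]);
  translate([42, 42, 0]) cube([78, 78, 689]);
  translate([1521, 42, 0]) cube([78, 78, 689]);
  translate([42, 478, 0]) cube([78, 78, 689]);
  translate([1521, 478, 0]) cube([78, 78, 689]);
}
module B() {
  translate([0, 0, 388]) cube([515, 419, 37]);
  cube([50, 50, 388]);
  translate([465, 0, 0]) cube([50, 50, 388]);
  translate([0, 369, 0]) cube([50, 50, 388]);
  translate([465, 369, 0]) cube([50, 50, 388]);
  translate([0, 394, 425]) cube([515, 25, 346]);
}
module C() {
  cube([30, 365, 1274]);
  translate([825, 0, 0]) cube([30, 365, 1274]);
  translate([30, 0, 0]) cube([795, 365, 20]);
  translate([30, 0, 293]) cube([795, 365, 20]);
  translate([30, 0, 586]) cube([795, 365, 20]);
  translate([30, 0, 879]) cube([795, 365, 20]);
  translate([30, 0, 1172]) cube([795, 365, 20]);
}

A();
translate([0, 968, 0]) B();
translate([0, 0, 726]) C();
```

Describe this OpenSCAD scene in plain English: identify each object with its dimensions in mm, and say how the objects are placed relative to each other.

A is a table with a 1641×598 mm rectangular top, 37 mm thick, top surface at z = 726 mm, supported by four 78×78 mm square legs, each inset 42 mm from the nearest pair of top edges, running from the floor.

B is a chair. The seat is a 515×419×37 mm slab with its top at z = 425 mm, on four 50×50 mm corner legs (flush with the seat edges, standing on z = 0). A flat backrest 25 mm thick, 346 mm tall, spans the full seat width and rises from the seat top along its +y edge, rear face flush with the rear of the seat.

C is an open bookshelf. Two side panels, each 30 mm thick, 365 mm deep and 1274 mm tall, stand 855 mm apart (outside-to-outside). Between them sit 5 shelves, each 20 mm thick and 365 mm deep, spanning the full gap between the sides. The bottom shelf rests on the floor (its underside at z = 0) and the clear gap between one shelf's top and the next shelf's underside is 273 mm.

The chair is on the floor beside the table on its +y side. The bookshelf is on top of the table.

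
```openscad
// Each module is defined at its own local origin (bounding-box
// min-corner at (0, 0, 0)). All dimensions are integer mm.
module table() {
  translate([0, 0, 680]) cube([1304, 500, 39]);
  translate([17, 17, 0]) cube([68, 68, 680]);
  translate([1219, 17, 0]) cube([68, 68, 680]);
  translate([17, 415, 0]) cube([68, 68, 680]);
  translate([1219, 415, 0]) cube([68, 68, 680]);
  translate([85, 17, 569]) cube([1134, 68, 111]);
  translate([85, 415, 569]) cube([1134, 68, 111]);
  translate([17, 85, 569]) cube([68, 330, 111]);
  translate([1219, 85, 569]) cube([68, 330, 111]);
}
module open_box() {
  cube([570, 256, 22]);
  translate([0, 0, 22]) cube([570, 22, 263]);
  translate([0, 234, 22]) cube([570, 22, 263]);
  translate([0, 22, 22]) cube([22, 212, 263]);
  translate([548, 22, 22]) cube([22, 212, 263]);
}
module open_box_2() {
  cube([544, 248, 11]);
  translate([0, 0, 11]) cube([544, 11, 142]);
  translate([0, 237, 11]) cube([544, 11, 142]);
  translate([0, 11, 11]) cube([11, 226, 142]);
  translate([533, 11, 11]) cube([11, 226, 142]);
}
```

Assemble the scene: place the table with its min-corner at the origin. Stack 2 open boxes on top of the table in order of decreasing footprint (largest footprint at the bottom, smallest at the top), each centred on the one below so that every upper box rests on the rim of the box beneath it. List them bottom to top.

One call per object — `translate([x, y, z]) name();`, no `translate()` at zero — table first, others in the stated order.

table();
translate([367, 122, 719]) open_box();
translate([380, 126, 1004]) open_box_2();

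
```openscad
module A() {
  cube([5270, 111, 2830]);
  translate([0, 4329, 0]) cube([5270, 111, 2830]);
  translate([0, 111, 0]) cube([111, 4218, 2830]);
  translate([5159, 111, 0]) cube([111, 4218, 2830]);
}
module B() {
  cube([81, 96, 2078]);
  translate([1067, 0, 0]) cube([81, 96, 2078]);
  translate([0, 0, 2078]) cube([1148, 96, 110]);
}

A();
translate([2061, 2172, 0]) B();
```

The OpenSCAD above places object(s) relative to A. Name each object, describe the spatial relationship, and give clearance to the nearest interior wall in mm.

A is a house frame. B is a door frame. The door frame sits inside the house frame, centred. The clearance to the nearest interior wall is 1950 mm.

Clearances: x = 1950, y = 2061; minimum 1950 mm.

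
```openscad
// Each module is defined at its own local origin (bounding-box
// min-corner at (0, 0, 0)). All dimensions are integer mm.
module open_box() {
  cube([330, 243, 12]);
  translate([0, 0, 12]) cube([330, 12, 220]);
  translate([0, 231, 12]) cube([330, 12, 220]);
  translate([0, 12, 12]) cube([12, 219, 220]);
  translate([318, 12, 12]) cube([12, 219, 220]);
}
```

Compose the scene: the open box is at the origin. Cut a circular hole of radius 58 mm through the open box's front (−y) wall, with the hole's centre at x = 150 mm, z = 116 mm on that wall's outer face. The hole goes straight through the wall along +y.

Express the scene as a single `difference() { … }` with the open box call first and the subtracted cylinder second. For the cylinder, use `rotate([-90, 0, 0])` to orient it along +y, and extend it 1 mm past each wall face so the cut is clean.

difference() {
  open_box();
  translate([150, -1, 116]) rotate([-90, 0, 0]) cylinder(h = 14, r = 58);
}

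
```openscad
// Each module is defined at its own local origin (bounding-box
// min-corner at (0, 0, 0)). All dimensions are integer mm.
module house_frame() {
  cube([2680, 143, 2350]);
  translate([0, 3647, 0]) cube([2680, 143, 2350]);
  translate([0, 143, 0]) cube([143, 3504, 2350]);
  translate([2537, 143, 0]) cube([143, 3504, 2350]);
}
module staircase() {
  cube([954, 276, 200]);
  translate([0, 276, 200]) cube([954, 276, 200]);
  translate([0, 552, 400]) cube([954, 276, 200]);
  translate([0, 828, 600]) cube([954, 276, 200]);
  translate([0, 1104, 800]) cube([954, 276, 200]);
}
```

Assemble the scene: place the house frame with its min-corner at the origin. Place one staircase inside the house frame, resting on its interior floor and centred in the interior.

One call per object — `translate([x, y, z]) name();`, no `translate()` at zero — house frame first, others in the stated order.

house_frame();
translate([863, 1205, 0]) staircase();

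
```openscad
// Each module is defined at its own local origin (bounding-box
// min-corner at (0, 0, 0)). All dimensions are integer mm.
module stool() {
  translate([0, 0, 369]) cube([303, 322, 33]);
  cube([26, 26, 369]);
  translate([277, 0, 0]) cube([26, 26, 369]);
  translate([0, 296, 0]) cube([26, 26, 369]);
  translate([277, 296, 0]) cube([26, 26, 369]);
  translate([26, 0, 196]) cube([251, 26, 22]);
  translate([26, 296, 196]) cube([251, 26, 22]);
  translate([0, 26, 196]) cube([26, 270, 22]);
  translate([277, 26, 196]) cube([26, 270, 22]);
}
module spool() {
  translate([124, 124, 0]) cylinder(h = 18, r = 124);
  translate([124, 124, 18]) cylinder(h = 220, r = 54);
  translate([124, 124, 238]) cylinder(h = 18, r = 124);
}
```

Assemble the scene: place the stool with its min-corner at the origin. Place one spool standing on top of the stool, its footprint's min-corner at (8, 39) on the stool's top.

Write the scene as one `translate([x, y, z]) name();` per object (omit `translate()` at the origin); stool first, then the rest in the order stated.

stool();
translate([8, 39, 402]) spool();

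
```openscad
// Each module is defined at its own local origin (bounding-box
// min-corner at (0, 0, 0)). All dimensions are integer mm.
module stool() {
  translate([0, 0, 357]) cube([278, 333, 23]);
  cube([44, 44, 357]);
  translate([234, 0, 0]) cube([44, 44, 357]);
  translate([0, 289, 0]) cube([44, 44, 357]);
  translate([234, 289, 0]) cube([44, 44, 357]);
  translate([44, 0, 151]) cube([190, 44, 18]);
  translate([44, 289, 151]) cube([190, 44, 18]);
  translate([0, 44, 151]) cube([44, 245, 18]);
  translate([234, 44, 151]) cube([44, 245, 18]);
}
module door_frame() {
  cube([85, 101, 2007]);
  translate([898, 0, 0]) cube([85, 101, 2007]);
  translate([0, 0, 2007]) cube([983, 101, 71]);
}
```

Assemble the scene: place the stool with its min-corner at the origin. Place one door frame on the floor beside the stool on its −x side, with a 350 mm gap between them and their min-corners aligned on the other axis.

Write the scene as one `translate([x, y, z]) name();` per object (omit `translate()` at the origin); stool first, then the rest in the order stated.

stool();
translate([-1333, 0, 0]) door_frame();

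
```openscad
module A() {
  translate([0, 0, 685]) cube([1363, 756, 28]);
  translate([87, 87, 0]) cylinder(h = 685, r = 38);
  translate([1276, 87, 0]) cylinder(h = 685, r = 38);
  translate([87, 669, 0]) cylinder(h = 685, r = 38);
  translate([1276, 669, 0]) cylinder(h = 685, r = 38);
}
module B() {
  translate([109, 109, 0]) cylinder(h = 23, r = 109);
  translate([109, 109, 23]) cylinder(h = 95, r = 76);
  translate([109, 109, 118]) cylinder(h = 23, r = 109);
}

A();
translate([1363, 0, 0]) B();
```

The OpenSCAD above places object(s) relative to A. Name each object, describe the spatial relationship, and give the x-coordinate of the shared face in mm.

A is a table. B is a spool. The spool is against the table's +x side, with their −y faces flush. The x-coordinate of the shared face is 1363 mm.

The table's +x face and the spool's −x face are both at x = 1363 mm.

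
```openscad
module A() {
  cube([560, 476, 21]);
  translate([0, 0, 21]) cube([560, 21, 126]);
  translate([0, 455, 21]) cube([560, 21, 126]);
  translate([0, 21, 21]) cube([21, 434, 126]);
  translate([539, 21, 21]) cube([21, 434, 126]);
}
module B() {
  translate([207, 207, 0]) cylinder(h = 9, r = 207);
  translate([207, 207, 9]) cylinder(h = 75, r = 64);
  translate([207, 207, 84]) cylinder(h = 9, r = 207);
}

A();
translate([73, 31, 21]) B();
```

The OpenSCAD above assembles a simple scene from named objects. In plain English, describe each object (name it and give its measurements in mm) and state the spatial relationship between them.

A is an open-topped rectangular box: outside dimensions 560×476×147 mm, with a uniform wall and base thickness of 21 mm. The base is a full 560×476 slab on the floor; four walls sit on top of the base. The front and back walls (the −y and +y sides) span the full width; the two side walls fit between them.

B is a spool: two coaxial disc flanges of radius 207 mm and thickness 9 mm, joined by a core cylinder of radius 64 mm and height 75 mm. The lower flange rests on z = 0 and the three cylinders share a vertical axis.

The spool sits inside the open box, centred.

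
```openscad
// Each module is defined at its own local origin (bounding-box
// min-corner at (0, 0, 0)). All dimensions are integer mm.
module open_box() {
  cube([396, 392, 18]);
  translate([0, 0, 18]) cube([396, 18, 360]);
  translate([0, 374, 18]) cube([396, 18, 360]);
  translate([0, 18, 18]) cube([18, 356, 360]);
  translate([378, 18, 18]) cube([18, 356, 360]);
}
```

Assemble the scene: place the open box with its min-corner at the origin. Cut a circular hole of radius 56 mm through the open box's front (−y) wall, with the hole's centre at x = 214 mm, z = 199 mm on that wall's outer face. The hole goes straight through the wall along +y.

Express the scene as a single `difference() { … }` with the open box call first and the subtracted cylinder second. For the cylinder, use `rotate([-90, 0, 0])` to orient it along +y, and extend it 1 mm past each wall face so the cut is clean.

difference() {
  open_box();
  translate([214, -1, 199]) rotate([-90, 0, 0]) cylinder(h = 20, r = 56);
}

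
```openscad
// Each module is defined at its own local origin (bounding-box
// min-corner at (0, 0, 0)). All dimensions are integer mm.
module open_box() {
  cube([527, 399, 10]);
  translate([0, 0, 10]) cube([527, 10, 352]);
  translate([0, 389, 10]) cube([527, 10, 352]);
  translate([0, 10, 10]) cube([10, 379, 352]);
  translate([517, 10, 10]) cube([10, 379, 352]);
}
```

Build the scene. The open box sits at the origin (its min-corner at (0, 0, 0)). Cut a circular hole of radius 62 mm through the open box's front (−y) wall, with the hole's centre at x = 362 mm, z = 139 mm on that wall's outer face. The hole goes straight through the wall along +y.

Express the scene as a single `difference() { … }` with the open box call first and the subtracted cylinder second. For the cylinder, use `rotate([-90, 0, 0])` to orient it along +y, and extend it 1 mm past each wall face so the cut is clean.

difference() {
  open_box();
  translate([362, -1, 139]) rotate([-90, 0, 0]) cylinder(h = 12, r = 62);
}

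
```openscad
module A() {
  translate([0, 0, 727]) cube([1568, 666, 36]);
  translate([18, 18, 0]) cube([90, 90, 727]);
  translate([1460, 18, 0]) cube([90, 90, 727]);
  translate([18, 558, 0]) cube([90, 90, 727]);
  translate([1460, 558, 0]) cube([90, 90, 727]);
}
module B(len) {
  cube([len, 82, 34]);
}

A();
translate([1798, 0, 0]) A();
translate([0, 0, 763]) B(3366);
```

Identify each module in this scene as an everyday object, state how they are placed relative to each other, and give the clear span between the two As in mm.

Second table starts at x = 1798; first ends at x = 1568; clear span = 1798 − 1568 = 230 mm.

A is a table. B is a beam. A beam spans the tops of two tables. The clear span between the two tables is 230 mm.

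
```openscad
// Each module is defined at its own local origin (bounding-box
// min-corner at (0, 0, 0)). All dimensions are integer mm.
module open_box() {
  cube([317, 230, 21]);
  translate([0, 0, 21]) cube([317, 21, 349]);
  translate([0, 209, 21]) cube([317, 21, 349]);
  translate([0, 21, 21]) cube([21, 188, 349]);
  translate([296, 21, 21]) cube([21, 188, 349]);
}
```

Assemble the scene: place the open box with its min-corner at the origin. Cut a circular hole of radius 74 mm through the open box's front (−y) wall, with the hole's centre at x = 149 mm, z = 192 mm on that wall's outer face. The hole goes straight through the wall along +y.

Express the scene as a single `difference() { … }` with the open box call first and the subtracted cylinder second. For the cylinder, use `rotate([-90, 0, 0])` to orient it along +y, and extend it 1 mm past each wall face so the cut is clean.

difference() {
  open_box();
  translate([149, -1, 192]) rotate([-90, 0, 0]) cylinder(h = 23, r = 74);
}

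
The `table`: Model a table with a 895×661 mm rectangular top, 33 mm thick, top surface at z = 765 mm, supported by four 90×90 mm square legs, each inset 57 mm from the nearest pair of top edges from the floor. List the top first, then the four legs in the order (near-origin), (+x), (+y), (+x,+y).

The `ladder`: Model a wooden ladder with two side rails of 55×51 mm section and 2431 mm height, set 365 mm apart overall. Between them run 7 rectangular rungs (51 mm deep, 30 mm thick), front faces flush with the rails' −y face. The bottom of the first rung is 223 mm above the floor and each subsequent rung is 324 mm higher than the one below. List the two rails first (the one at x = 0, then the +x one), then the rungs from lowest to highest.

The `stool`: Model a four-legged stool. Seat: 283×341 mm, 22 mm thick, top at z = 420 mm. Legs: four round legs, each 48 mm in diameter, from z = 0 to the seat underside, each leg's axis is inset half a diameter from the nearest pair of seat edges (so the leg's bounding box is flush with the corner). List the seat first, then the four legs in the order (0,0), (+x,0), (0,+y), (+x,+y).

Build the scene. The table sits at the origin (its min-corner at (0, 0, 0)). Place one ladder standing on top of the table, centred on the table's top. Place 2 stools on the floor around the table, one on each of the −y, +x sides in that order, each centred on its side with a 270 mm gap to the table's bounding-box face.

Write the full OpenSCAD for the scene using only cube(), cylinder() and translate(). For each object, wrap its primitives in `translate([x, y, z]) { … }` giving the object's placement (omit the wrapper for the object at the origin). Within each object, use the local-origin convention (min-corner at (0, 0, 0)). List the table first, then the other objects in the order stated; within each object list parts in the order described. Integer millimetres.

translate([0, 0, 732]) cube([895, 661, 33]);
translate([57, 57, 0]) cube([90, 90, 732]);
translate([748, 57, 0]) cube([90, 90, 732]);
translate([57, 514, 0]) cube([90, 90, 732]);
translate([748, 514, 0]) cube([90, 90, 732]);
translate([265, 305, 765]) {
  cube([55, 51, 2431]);
  translate([310, 0, 0]) cube([55, 51, 2431]);
  translate([55, 0, 223]) cube([255, 51, 30]);
  translate([55, 0, 547]) cube([255, 51, 30]);
  translate([55, 0, 871]) cube([255, 51, 30]);
  translate([55, 0, 1195]) cube([255, 51, 30]);
  translate([55, 0, 1519]) cube([255, 51, 30]);
  translate([55, 0, 1843]) cube([255, 51, 30]);
  translate([55, 0, 2167]) cube([255, 51, 30]);
}
translate([306, -611, 0]) {
  translate([0, 0, 398]) cube([283, 341, 22]);
  translate([24, 24, 0]) cylinder(h = 398, r = 24);
  translate([259, 24, 0]) cylinder(h = 398, r = 24);
  translate([24, 317, 0]) cylinder(h = 398, r = 24);
  translate([259, 317, 0]) cylinder(h = 398, r = 24);
}
translate([1165, 160, 0]) {
  translate([0, 0, 398]) cube([283, 341, 22]);
  translate([24, 24, 0]) cylinder(h = 398, r = 24);
  translate([259, 24, 0]) cylinder(h = 398, r = 24);
  translate([24, 317, 0]) cylinder(h = 398, r = 24);
  translate([259, 317, 0]) cylinder(h = 398, r = 24);
}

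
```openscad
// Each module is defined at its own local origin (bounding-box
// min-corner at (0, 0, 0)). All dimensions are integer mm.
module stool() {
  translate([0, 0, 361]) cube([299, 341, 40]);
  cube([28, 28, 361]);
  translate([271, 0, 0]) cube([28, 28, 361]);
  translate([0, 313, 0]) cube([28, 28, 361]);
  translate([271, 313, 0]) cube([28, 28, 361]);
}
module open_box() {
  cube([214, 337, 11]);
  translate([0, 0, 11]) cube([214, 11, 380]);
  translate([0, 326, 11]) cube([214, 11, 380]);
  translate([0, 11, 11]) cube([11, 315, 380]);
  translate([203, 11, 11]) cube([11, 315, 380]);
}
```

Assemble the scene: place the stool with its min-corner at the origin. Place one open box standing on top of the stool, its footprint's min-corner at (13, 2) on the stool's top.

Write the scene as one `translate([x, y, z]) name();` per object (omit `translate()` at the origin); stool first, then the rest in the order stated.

stool();
translate([13, 2, 401]) open_box();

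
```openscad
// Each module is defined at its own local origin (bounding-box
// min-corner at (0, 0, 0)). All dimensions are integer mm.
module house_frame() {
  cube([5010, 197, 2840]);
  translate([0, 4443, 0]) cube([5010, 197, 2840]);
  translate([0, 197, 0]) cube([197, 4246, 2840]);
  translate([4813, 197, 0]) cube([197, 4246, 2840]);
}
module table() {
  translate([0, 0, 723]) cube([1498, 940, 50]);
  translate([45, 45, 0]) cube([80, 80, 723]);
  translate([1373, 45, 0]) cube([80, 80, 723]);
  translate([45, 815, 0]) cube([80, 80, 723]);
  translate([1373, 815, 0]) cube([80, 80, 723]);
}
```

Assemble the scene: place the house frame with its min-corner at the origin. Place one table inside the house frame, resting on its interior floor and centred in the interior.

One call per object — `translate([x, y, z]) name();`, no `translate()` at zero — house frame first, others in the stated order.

house_frame();
translate([1756, 1850, 0]) table();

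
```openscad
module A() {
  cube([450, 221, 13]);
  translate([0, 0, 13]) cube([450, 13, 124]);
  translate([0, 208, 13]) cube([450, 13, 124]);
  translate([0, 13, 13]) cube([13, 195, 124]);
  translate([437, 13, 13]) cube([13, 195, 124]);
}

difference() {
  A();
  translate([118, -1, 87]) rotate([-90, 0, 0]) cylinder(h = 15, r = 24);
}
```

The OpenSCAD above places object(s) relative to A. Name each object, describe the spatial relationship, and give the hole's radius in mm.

The subtracted cylinder has r = 24 mm.

A is an open box. The open box has a circular hole through its front wall. The hole's radius is 24 mm.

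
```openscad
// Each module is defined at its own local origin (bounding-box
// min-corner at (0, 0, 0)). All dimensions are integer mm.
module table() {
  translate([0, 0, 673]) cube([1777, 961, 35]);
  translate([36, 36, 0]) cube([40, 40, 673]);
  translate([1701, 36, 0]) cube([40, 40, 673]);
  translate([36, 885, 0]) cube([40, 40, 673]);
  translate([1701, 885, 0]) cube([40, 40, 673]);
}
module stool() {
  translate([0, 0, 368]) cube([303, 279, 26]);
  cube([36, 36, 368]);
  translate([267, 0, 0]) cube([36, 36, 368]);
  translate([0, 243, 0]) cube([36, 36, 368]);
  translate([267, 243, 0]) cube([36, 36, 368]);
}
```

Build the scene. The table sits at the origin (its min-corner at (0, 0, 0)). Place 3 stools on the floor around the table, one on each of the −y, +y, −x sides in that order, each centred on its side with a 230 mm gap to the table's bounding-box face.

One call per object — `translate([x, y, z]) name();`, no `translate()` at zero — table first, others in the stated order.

table();
translate([737, -509, 0]) stool();
translate([737, 1191, 0]) stool();
translate([-533, 341, 0]) stool();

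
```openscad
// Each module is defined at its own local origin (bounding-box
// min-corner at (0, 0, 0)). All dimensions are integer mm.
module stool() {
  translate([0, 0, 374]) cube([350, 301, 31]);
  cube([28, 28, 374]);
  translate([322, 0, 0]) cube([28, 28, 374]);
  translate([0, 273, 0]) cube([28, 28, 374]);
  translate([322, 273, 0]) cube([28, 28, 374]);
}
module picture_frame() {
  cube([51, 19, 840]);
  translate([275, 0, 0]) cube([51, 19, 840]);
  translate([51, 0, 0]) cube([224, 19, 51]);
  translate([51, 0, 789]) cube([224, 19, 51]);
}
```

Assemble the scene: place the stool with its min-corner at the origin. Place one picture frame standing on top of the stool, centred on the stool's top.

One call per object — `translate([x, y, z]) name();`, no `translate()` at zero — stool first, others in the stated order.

stool();
translate([12, 141, 405]) picture_frame();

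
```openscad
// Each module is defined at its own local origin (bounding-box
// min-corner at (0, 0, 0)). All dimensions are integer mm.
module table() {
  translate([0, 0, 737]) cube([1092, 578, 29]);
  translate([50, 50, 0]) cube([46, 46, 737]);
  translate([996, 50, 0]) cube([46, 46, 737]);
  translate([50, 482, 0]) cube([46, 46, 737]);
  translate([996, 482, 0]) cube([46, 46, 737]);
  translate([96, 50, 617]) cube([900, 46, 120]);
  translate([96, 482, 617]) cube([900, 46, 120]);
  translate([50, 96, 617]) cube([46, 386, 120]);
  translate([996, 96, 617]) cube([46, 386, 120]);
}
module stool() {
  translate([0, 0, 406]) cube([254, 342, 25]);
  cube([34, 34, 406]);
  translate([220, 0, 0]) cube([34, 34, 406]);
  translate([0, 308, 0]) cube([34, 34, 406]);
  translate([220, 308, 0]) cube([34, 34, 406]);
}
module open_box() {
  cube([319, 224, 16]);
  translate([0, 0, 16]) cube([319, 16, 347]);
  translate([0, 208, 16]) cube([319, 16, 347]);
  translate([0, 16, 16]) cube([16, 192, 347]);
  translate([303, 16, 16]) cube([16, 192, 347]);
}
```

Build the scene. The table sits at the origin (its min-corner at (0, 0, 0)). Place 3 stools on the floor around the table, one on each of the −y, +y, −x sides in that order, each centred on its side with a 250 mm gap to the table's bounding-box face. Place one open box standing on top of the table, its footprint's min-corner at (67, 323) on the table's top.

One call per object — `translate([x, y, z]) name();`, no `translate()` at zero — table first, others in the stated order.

table();
translate([419, -592, 0]) stool();
translate([419, 828, 0]) stool();
translate([-504, 118, 0]) stool();
translate([67, 323, 766]) open_box();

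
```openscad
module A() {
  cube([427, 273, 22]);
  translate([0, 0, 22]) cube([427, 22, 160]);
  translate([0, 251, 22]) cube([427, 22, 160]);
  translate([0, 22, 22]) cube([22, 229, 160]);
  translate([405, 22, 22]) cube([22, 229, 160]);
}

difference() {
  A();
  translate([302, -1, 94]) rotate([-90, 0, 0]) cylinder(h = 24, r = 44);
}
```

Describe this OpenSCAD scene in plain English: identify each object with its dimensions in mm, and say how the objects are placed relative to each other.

A is an open-topped rectangular box: outside dimensions 427×273×182 mm, with a uniform wall and base thickness of 22 mm. The base is a full 427×273 slab on the floor; four walls sit on top of the base. The front and back walls (the −y and +y sides) span the full width; the two side walls fit between them.

The open box has a circular hole of radius 44 mm through its front wall, centred at (x = 302, z = 94).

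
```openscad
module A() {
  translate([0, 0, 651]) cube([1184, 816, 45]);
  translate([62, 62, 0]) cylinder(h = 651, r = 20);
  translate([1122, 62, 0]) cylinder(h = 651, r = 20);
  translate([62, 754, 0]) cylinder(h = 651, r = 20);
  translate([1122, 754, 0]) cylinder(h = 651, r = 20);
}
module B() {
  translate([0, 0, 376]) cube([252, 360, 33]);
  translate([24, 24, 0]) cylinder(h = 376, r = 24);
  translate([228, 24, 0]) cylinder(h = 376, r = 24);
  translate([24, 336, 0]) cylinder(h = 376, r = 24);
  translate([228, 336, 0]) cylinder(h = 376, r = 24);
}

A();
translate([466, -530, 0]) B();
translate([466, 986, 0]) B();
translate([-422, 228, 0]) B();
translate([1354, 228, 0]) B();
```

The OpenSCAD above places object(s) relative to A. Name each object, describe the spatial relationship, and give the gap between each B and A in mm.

A is a table. B is a stool. Four stools sit around the table at the −y, +y, −x, +x sides. The gap between each stool and the table is 170 mm.

Each stool's nearest face is 170 mm from the table's bounding box.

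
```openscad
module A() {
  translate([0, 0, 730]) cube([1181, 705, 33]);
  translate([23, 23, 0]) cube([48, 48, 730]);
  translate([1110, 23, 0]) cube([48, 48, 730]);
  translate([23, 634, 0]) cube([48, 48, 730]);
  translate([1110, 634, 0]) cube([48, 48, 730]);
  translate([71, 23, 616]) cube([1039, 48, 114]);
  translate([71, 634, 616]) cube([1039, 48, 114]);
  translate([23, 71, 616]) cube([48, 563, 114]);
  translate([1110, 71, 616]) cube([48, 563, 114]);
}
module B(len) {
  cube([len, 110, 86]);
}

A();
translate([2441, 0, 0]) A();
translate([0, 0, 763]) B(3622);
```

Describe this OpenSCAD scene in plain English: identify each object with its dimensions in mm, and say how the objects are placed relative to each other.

A is a table with a 1181×705 mm rectangular top, 33 mm thick, top surface at z = 763 mm, supported by four 48×48 mm square legs, each inset 23 mm from the nearest pair of top edges, running from the floor. Four apron rails, 48 mm thick and 114 mm tall, run between adjacent legs with their top edges flush with the underside of the top and their outer faces flush with the legs' outer faces.

B is a rectangular beam 3622 mm long (x), 110 mm deep (y), 86 mm thick (z).

The beam spans the tops of two tables placed 1260 mm apart, resting at z = 763 mm.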